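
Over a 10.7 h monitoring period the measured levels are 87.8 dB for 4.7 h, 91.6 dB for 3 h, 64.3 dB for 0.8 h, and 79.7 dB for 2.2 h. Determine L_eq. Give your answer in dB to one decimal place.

88.4 dB

The energy average is taken in the linear domain: L_eq = 10·log₁₀[(Σ tᵢ·10^(Lᵢ/10))/T], T = 10.7 h.
Σ tᵢ·10^(Lᵢ/10) = 4.7·10^(87.8/10) + 3·10^(91.6/10) + 0.8·10^(64.3/10) + 2.2·10^(79.7/10) = 7.376e+09.
L_eq = 10·log₁₀(7.376e+09/10.7) = 88.38 dB.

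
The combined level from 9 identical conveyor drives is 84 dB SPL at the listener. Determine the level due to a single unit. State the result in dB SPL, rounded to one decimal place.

74.5 dB SPL

Dividing the total intensity by 9 lowers the level by 10·log₁₀ 9 = 9.542 dB: L₁ = 84 − 9.542.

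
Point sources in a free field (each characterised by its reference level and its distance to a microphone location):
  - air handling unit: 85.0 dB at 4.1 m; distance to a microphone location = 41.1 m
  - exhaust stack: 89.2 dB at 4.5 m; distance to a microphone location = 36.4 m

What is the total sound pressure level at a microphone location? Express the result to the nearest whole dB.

72 dB

Propagate each source to the receiver with L = L_ref − 20·log₁₀(r/r_ref), then add intensities.
air handling unit: 85.0 − 20·log₁₀(41.1/4.1) = 85.0 − 20.02 = 64.98 dB.
exhaust stack: 89.2 − 20·log₁₀(36.4/4.5) = 89.2 − 18.16 = 71.04 dB.
Σ 10^(L/10) = 1.586e+07 → L_total = 10·log₁₀(1.586e+07) = 72.00 dB.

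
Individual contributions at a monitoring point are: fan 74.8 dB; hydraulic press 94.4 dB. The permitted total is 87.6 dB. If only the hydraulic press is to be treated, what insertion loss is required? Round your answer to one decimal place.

7.0 dB

Fixed contribution from the other source: Σ 10^(L/10) = 10^(74.8/10) = 3.020e+07 (74.80 dB).
To meet 87.6 dB overall, the treated hydraulic press may contribute at most 10^(87.6/10) − 3.020e+07 = 5.452e+08, i.e. 87.37 dB.
Required insertion loss = 94.4 − 87.37 = 7.03 dB.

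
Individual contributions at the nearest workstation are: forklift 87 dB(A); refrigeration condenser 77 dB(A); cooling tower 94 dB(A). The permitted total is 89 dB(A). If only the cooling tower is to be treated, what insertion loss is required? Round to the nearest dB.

Everything except the cooling tower sums to 10^(87/10) + 10^(77/10) = 5.513e+08 in linear terms, 87.41 dB(A).
To meet 89 dB(A) overall, the treated cooling tower may contribute at most 10^(89/10) − 5.513e+08 = 2.430e+08, i.e. 83.86 dB(A).
So the cooling tower must be reduced from 94 to 83.86 dB(A): IL = 10.14 dB.

10 dB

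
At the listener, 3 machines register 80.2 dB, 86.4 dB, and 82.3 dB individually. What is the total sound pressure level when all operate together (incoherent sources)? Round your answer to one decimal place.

88.5 dB

For uncorrelated sources the intensities add, so convert each level to linear form, sum, and take 10·log₁₀ of the total.
Σ 10^(L/10) = 10^(80.2/10) + 10^(86.4/10) + 10^(82.3/10) = 7.111e+08.
L_total = 10·log₁₀(7.111e+08) = 88.52 dB.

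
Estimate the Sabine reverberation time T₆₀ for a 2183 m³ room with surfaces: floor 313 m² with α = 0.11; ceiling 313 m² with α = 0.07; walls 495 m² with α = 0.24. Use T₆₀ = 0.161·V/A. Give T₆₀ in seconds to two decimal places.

Summing Sᵢαᵢ: 313·0.11 + 313·0.07 + 495·0.24 = 175.14 m².
T₆₀ = 0.161 × 2183 / 175.14 = 2.007 s.

2.01 s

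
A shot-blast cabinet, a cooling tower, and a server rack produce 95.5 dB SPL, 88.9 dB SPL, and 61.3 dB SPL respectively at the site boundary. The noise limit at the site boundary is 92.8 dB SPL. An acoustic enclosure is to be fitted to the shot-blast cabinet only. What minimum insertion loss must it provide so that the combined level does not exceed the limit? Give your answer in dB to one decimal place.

5.0 dB

The untreated sources together contribute 10^(88.9/10) + 10^(61.3/10) = 7.776e+08, i.e. 88.91 dB SPL.
The limit corresponds to 10^(92.8/10) = 1.905e+09; subtracting the fixed part leaves 1.128e+09 for the shot-blast cabinet, i.e. 90.52 dB SPL.
Required insertion loss = 95.5 − 90.52 = 4.98 dB.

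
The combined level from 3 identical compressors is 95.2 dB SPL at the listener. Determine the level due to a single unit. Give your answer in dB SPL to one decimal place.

90.4 dB SPL

3 equal contributions raise the level by 10·log₁₀ 3 = 4.771 dB, so each unit alone gives 95.2 − 4.771.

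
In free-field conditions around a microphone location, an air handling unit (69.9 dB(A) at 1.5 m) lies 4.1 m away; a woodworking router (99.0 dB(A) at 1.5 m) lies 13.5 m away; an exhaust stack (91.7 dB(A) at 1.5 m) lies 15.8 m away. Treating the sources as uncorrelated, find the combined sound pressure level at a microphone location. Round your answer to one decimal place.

Propagate each source to the receiver with L = L_ref − 20·log₁₀(r/r_ref), then add intensities.
air handling unit: 69.9 − 20·log₁₀(4.1/1.5) = 69.9 − 8.73 = 61.17 dB(A).
woodworking router: 99.0 − 20·log₁₀(13.5/1.5) = 99.0 − 19.08 = 79.92 dB(A).
exhaust stack: 91.7 − 20·log₁₀(15.8/1.5) = 91.7 − 20.45 = 71.25 dB(A).
Σ 10^(L/10) = 1.127e+08 → L_total = 10·log₁₀(1.127e+08) = 80.52 dB(A).

80.5 dB(A)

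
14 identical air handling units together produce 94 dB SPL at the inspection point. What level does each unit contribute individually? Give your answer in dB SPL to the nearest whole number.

83 dB SPL

For N identical incoherent sources L_total = L₁ + 10·log₁₀ N, so L₁ = 94 − 10·log₁₀(14) = 94 − 11.461.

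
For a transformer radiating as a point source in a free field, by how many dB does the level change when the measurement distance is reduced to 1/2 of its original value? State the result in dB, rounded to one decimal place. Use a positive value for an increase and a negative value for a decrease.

With spherical spreading the level changes by −20·log₁₀(r₂/r₁).
ΔL = −20·log₁₀(0.5) = +6.02 dB.

+6.0 dB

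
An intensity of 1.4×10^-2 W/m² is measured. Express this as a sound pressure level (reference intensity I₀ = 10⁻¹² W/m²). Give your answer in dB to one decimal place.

Dividing by I₀ shifts the exponent by 12: I/I₀ = 1.4×10^10.
L = 10·(0.1461 + 10) = 101.46 dB.

101.5 dB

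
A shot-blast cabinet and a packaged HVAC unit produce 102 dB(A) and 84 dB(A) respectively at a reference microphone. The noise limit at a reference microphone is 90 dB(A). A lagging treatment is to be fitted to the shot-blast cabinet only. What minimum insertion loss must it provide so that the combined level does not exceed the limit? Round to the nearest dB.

13 dB

The untreated sources together contribute 10^(84/10) = 2.512e+08, i.e. 84.00 dB(A).
To meet 90 dB(A) overall, the treated shot-blast cabinet may contribute at most 10^(90/10) − 2.512e+08 = 7.488e+08, i.e. 88.74 dB(A).
So the shot-blast cabinet must be reduced from 102 to 88.74 dB(A): IL = 13.26 dB.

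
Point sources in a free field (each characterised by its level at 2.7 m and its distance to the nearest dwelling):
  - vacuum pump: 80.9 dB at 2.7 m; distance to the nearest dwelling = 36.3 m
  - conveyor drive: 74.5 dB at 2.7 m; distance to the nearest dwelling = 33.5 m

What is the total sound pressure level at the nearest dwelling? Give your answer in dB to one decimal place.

59.4 dB

Propagate each source to the receiver with L = L_ref − 20·log₁₀(r/r_ref), then add intensities.
vacuum pump: 80.9 − 20·log₁₀(36.3/2.7) = 80.9 − 22.57 = 58.33 dB.
conveyor drive: 74.5 − 20·log₁₀(33.5/2.7) = 74.5 − 21.87 = 52.63 dB.
Σ 10^(L/10) = 8.637e+05 → L_total = 10·log₁₀(8.637e+05) = 59.36 dB.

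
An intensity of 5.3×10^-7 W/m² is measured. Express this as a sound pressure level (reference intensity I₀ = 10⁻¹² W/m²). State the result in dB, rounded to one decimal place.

Dividing by I₀ shifts the exponent by 12: I/I₀ = 5.3×10^5.
L = 10·(0.7243 + 5) = 57.24 dB.

57.2 dB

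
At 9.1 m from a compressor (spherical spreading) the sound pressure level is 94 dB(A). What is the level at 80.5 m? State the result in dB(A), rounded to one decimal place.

75.1 dB(A)

Spherical spreading from a point source gives a 20·log₁₀(r₂/r₁) drop.
L₂ = 94 − 20·log₁₀(80.5/9.1) = 94 − 18.935 = 75.06 dB(A).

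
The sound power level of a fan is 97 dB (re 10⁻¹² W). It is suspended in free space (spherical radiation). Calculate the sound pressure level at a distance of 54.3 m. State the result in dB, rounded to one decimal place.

51.3 dB

L_p = L_w − 10·log₁₀(4π·r²) with r = 54.3 m.
4π·r² = 3.705e+04 m², 10·log₁₀ of that is 45.688 dB.
L_p = 97 − 45.688 = 51.31 dB.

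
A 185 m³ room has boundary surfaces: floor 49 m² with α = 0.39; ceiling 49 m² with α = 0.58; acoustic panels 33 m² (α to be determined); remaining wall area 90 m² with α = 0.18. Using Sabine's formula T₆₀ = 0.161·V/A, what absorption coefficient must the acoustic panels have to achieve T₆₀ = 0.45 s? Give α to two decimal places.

0.07

A = 0.161·V/T₆₀ = 0.161·185/0.45 = 66.19 m² sabins.
Absorption from the other surfaces = 49·0.39 + 49·0.58 + 90·0.18 = 63.73 m², so the acoustic panels must supply 2.46 m² over 33 m².
α = 2.46/33 = 0.075.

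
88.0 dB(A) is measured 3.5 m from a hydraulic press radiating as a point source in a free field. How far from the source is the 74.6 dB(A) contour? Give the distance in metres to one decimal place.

16.4 m

For a point source L₁ − L₂ = 20·log₁₀(r₂/r₁), so r₂ = r₁·10^((L₁−L₂)/20).
r₂ = 3.5·10^((88.0−74.6)/20) = 3.5·10^(13.4/20) = 16.37 m.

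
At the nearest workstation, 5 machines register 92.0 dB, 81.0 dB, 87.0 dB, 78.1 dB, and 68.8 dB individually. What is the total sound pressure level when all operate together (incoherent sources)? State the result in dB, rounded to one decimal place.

93.6 dB

For uncorrelated sources the intensities add, so convert each level to linear form, sum, and take 10·log₁₀ of the total.
Σ 10^(L/10) = 10^(92.0/10) + 10^(81.0/10) + 10^(87.0/10) + 10^(78.1/10) + 10^(68.8/10) = 2.284e+09.
L_total = 10·log₁₀(2.284e+09) = 93.59 dB.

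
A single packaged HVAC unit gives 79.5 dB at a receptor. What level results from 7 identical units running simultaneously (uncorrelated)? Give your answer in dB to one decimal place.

L_total = L₁ + 10·log₁₀ N for N identical incoherent sources.
L_total = 79.5 + 10·log₁₀(7) = 79.5 + 8.451 = 87.95 dB.

88.0 dB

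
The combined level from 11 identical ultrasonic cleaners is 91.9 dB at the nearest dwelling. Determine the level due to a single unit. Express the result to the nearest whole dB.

Dividing the total intensity by 11 lowers the level by 10·log₁₀ 11 = 10.414 dB: L₁ = 91.9 − 10.414.

81 dB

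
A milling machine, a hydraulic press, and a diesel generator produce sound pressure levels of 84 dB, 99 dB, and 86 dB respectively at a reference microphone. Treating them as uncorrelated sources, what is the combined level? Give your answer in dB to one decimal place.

99.3 dB

For uncorrelated sources the intensities add, so convert each level to linear form, sum, and take 10·log₁₀ of the total.
Σ 10^(L/10) = 10^(84/10) + 10^(99/10) + 10^(86/10) = 8.593e+09.
L_total = 10·log₁₀(8.593e+09) = 99.34 dB.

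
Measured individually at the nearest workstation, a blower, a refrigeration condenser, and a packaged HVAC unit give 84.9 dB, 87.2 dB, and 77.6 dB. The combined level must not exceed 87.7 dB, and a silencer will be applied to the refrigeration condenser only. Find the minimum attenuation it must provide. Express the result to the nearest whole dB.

Fixed contribution from the other sources: Σ 10^(L/10) = 10^(84.9/10) + 10^(77.6/10) = 3.666e+08 (85.64 dB).
The limit corresponds to 10^(87.7/10) = 5.888e+08; subtracting the fixed part leaves 2.223e+08 for the refrigeration condenser, i.e. 83.47 dB.
Required insertion loss = 87.2 − 83.47 = 3.73 dB.

4 dB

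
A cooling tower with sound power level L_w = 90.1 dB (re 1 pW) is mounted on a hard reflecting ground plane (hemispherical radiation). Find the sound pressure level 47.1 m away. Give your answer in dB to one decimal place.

L_p = L_w − 10·log₁₀(2π·r²) with r = 47.1 m.
2π·r² = 1.394e+04 m², 10·log₁₀ of that is 41.442 dB.
L_p = 90.1 − 41.442 = 48.66 dB.

48.7 dB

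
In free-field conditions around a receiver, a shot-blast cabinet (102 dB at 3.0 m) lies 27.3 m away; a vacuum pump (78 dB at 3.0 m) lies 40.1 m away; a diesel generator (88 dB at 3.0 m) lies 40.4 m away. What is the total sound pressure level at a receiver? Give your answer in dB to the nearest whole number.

83 dB

First find each source's level at the receiver (point-source: −20·log₁₀(r/r_ref)), then combine on an intensity basis.
shot-blast cabinet: 102 − 20·log₁₀(27.3/3.0) = 102 − 19.18 = 82.82 dB.
vacuum pump: 78 − 20·log₁₀(40.1/3.0) = 78 − 22.52 = 55.48 dB.
diesel generator: 88 − 20·log₁₀(40.4/3.0) = 88 − 22.59 = 65.41 dB.
Σ 10^(L/10) = 1.952e+08 → L_total = 10·log₁₀(1.952e+08) = 82.91 dB.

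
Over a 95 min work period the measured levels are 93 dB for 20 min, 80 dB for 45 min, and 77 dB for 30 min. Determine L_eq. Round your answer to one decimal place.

L_eq = 10·log₁₀[(1/T)·Σ tᵢ·10^(Lᵢ/10)] with T = 95 min.
Σ tᵢ·10^(Lᵢ/10) = 20·10^(93/10) + 45·10^(80/10) + 30·10^(77/10) = 4.591e+10.
L_eq = 10·log₁₀(4.591e+10/95) = 86.84 dB.

86.8 dB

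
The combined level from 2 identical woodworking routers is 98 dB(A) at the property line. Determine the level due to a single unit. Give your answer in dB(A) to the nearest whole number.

2 equal contributions raise the level by 10·log₁₀ 2 = 3.010 dB, so each unit alone gives 98 − 3.010.

95 dB(A)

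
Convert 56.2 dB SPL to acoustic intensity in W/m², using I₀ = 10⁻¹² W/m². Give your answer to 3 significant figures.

4.17e-07 W/m²

I = I₀·10^(L/10) = 10⁻¹² × 10^(56.2/10) = 10^(-6.380).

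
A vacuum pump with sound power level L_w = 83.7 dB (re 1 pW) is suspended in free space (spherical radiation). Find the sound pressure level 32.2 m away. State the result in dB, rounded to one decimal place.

L_p = L_w − 10·log₁₀(4π·r²) with r = 32.2 m.
4π·r² = 1.303e+04 m², 10·log₁₀ of that is 41.149 dB.
L_p = 83.7 − 41.149 = 42.55 dB.

42.6 dB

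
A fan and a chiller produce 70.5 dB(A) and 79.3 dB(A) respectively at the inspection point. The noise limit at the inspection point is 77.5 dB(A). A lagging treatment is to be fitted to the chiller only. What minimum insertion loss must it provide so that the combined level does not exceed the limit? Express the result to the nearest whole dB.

Everything except the chiller sums to 10^(70.5/10) = 1.122e+07 in linear terms, 70.50 dB(A).
The limit corresponds to 10^(77.5/10) = 5.623e+07; subtracting the fixed part leaves 4.501e+07 for the chiller, i.e. 76.53 dB(A).
Required insertion loss = 79.3 − 76.53 = 2.77 dB.

3 dB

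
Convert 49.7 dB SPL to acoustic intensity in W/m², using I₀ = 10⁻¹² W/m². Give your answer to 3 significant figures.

L = 10·log₁₀(I/I₀) ⇒ I = I₀·10^(L/10) = 10⁻¹² × 10^4.97.

9.33e-08 W/m²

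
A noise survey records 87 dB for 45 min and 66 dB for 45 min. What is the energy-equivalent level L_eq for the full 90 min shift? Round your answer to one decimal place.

Weight each interval's intensity by its duration and average over T = 90 min:
Σ tᵢ·10^(Lᵢ/10) = 45·10^(87/10) + 45·10^(66/10) = 2.273e+10.
L_eq = 10·log₁₀(2.273e+10/90) = 84.02 dB.

84.0 dB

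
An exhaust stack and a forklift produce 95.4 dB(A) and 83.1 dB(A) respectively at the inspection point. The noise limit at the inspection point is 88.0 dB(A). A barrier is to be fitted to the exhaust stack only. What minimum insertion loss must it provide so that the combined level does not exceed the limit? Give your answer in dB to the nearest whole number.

The untreated sources together contribute 10^(83.1/10) = 2.042e+08, i.e. 83.10 dB(A).
To meet 88.0 dB(A) overall, the treated exhaust stack may contribute at most 10^(88.0/10) − 2.042e+08 = 4.268e+08, i.e. 86.30 dB(A).
So the exhaust stack must be reduced from 95.4 to 86.30 dB(A): IL = 9.10 dB.

9 dB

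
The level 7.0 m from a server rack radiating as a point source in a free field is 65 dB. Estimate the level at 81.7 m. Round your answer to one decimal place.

For a point source, L₂ = L₁ − 20·log₁₀(r₂/r₁).
L₂ = 65 − 20·log₁₀(81.7/7.0) = 65 − 21.342 = 43.66 dB.

43.7 dB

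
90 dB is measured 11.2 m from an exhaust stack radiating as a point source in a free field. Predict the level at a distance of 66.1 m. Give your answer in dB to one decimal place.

Spherical spreading from a point source gives a 20·log₁₀(r₂/r₁) drop.
L₂ = 90 − 20·log₁₀(66.1/11.2) = 90 − 15.420 = 74.58 dB.

74.6 dB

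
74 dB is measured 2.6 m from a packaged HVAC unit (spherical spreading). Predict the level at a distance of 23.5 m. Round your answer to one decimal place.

Spherical spreading from a point source gives a 20·log₁₀(r₂/r₁) drop.
L₂ = 74 − 20·log₁₀(23.5/2.6) = 74 − 19.122 = 54.88 dB.

54.9 dB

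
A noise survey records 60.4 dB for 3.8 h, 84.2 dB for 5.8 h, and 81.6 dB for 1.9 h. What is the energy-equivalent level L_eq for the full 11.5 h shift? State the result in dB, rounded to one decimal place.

82.0 dB

L_eq = 10·log₁₀[(1/T)·Σ tᵢ·10^(Lᵢ/10)] with T = 11.5 h.
Σ tᵢ·10^(Lᵢ/10) = 3.8·10^(60.4/10) + 5.8·10^(84.2/10) + 1.9·10^(81.6/10) = 1.804e+09.
L_eq = 10·log₁₀(1.804e+09/11.5) = 81.96 dB.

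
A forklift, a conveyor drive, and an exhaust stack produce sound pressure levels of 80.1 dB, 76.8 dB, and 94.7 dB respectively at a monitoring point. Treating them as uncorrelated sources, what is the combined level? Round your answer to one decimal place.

Incoherent sources combine by intensity addition: L_total = 10·log₁₀(Σ 10^(L_i/10)).
Σ 10^(L/10) = 10^(80.1/10) + 10^(76.8/10) + 10^(94.7/10) = 3.101e+09.
L_total = 10·log₁₀(3.101e+09) = 94.92 dB.

94.9 dB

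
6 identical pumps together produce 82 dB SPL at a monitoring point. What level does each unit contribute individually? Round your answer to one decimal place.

74.2 dB SPL

Dividing the total intensity by 6 lowers the level by 10·log₁₀ 6 = 7.782 dB: L₁ = 82 − 7.782.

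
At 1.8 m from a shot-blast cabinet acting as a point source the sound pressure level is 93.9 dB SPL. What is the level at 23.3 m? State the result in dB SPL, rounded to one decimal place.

71.7 dB SPL

For a point source, L₂ = L₁ − 20·log₁₀(r₂/r₁).
L₂ = 93.9 − 20·log₁₀(23.3/1.8) = 93.9 − 22.242 = 71.66 dB SPL.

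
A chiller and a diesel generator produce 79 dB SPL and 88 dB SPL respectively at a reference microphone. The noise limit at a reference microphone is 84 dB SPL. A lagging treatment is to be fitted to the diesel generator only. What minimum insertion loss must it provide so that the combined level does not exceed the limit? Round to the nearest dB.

6 dB

Fixed contribution from the other source: Σ 10^(L/10) = 10^(79/10) = 7.943e+07 (79.00 dB SPL).
The limit corresponds to 10^(84/10) = 2.512e+08; subtracting the fixed part leaves 1.718e+08 for the diesel generator, i.e. 82.35 dB SPL.
So the diesel generator must be reduced from 88 to 82.35 dB SPL: IL = 5.65 dB.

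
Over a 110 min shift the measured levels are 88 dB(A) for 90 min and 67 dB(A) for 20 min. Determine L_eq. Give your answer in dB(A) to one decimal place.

87.1 dB(A)

Weight each interval's intensity by its duration and average over T = 110 min:
Σ tᵢ·10^(Lᵢ/10) = 90·10^(88/10) + 20·10^(67/10) = 5.689e+10.
L_eq = 10·log₁₀(5.689e+10/110) = 87.14 dB(A).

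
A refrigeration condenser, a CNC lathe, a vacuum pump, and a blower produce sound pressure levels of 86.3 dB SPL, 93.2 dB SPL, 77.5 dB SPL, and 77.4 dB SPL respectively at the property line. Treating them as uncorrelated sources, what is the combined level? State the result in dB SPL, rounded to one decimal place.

94.2 dB SPL

For uncorrelated sources the intensities add, so convert each level to linear form, sum, and take 10·log₁₀ of the total.
Σ 10^(L/10) = 10^(86.3/10) + 10^(93.2/10) + 10^(77.5/10) + 10^(77.4/10) = 2.627e+09.
L_total = 10·log₁₀(2.627e+09) = 94.19 dB SPL.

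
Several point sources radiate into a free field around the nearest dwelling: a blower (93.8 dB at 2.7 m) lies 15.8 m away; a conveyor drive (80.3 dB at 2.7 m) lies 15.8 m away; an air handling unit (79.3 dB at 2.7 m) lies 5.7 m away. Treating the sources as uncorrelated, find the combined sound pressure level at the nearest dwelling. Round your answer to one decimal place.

First find each source's level at the receiver (point-source: −20·log₁₀(r/r_ref)), then combine on an intensity basis.
blower: 93.8 − 20·log₁₀(15.8/2.7) = 93.8 − 15.35 = 78.45 dB.
conveyor drive: 80.3 − 20·log₁₀(15.8/2.7) = 80.3 − 15.35 = 64.95 dB.
air handling unit: 79.3 − 20·log₁₀(5.7/2.7) = 79.3 − 6.49 = 72.81 dB.
Σ 10^(L/10) = 9.228e+07 → L_total = 10·log₁₀(9.228e+07) = 79.65 dB.

79.7 dB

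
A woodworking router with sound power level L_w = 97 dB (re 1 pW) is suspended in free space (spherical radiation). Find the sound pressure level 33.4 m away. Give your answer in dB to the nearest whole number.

Free-field spherical radiation: L_p = L_w − 10·log₁₀(4π·r²), r = 33.4 m.
4π·r² = 1.402e+04 m², 10·log₁₀ of that is 41.467 dB.
L_p = 97 − 41.467 = 55.53 dB.

56 dB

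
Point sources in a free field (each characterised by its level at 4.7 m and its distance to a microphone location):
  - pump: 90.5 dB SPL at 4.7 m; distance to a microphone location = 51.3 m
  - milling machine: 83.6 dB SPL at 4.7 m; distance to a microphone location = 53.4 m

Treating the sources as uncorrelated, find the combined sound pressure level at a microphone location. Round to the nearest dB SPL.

70 dB SPL

First find each source's level at the receiver (point-source: −20·log₁₀(r/r_ref)), then combine on an intensity basis.
pump: 90.5 − 20·log₁₀(51.3/4.7) = 90.5 − 20.76 = 69.74 dB SPL.
milling machine: 83.6 − 20·log₁₀(53.4/4.7) = 83.6 − 21.11 = 62.49 dB SPL.
Σ 10^(L/10) = 1.119e+07 → L_total = 10·log₁₀(1.119e+07) = 70.49 dB SPL.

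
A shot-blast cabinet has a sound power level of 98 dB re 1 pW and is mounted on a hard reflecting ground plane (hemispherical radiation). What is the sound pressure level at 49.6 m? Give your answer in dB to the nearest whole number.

L_p = L_w − 10·log₁₀(2π·r²) with r = 49.6 m.
2π·r² = 1.546e+04 m², 10·log₁₀ of that is 41.891 dB.
L_p = 98 − 41.891 = 56.11 dB.

56 dB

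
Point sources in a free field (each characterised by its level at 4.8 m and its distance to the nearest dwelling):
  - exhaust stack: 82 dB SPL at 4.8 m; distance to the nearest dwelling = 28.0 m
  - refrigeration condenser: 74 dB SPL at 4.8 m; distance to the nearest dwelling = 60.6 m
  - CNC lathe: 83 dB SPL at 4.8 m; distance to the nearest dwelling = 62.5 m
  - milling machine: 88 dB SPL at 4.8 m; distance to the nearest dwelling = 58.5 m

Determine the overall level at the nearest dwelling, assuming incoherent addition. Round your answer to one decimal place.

Propagate each source to the receiver with L = L_ref − 20·log₁₀(r/r_ref), then add intensities.
exhaust stack: 82 − 20·log₁₀(28.0/4.8) = 82 − 15.32 = 66.68 dB SPL.
refrigeration condenser: 74 − 20·log₁₀(60.6/4.8) = 74 − 22.02 = 51.98 dB SPL.
CNC lathe: 83 − 20·log₁₀(62.5/4.8) = 83 − 22.29 = 60.71 dB SPL.
milling machine: 88 − 20·log₁₀(58.5/4.8) = 88 − 21.72 = 66.28 dB SPL.
Σ 10^(L/10) = 1.024e+07 → L_total = 10·log₁₀(1.024e+07) = 70.10 dB SPL.

70.1 dB SPL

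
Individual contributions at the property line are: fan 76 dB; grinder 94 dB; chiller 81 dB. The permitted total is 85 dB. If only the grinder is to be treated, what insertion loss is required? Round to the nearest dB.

12 dB

The untreated sources together contribute 10^(76/10) + 10^(81/10) = 1.657e+08, i.e. 82.19 dB.
The limit corresponds to 10^(85/10) = 3.162e+08; subtracting the fixed part leaves 1.505e+08 for the grinder, i.e. 81.78 dB.
So the grinder must be reduced from 94 to 81.78 dB: IL = 12.22 dB.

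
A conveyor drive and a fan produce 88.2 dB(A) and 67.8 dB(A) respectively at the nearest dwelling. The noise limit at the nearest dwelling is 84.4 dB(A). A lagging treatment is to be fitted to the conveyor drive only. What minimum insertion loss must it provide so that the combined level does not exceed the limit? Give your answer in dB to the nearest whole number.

4 dB

The untreated sources together contribute 10^(67.8/10) = 6.026e+06, i.e. 67.80 dB(A).
To meet 84.4 dB(A) overall, the treated conveyor drive may contribute at most 10^(84.4/10) − 6.026e+06 = 2.694e+08, i.e. 84.30 dB(A).
So the conveyor drive must be reduced from 88.2 to 84.30 dB(A): IL = 3.90 dB.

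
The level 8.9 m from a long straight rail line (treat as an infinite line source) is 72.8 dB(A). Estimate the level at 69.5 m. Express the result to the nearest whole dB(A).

64 dB(A)

Cylindrical spreading from a line source gives a 10·log₁₀(r₂/r₁) drop.
L₂ = 72.8 − 10·log₁₀(69.5/8.9) = 72.8 − 8.926 = 63.87 dB(A).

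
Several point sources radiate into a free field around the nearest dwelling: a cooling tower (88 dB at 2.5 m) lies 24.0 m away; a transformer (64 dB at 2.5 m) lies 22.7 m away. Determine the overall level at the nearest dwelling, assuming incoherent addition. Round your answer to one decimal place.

68.4 dB

First find each source's level at the receiver (point-source: −20·log₁₀(r/r_ref)), then combine on an intensity basis.
cooling tower: 88 − 20·log₁₀(24.0/2.5) = 88 − 19.65 = 68.35 dB.
transformer: 64 − 20·log₁₀(22.7/2.5) = 64 − 19.16 = 44.84 dB.
Σ 10^(L/10) = 6.877e+06 → L_total = 10·log₁₀(6.877e+06) = 68.37 dB.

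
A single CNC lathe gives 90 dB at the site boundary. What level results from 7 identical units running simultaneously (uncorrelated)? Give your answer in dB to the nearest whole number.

98 dB

L_total = L₁ + 10·log₁₀ N for N identical incoherent sources.
L_total = 90 + 10·log₁₀(7) = 90 + 8.451 = 98.45 dB.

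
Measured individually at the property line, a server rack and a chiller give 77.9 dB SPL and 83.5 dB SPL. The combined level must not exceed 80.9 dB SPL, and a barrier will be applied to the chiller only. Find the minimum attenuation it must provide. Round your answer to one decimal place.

Everything except the chiller sums to 10^(77.9/10) = 6.166e+07 in linear terms, 77.90 dB SPL.
The limit corresponds to 10^(80.9/10) = 1.230e+08; subtracting the fixed part leaves 6.137e+07 for the chiller, i.e. 77.88 dB SPL.
So the chiller must be reduced from 83.5 to 77.88 dB SPL: IL = 5.62 dB.

5.6 dB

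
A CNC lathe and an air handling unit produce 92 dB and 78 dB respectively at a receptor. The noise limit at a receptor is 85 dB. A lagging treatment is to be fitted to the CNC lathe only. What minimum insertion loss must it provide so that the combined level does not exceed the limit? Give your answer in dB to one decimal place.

8.0 dB

Everything except the CNC lathe sums to 10^(78/10) = 6.310e+07 in linear terms, 78.00 dB.
The limit corresponds to 10^(85/10) = 3.162e+08; subtracting the fixed part leaves 2.531e+08 for the CNC lathe, i.e. 84.03 dB.
Required insertion loss = 92 − 84.03 = 7.97 dB.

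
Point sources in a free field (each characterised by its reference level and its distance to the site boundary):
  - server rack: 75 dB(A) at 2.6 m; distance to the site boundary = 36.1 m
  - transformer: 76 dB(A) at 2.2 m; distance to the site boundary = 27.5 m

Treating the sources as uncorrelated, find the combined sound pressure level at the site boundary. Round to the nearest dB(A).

Propagate each source to the receiver with L = L_ref − 20·log₁₀(r/r_ref), then add intensities.
server rack: 75 − 20·log₁₀(36.1/2.6) = 75 − 22.85 = 52.15 dB(A).
transformer: 76 − 20·log₁₀(27.5/2.2) = 76 − 21.94 = 54.06 dB(A).
Σ 10^(L/10) = 4.188e+05 → L_total = 10·log₁₀(4.188e+05) = 56.22 dB(A).

56 dB(A)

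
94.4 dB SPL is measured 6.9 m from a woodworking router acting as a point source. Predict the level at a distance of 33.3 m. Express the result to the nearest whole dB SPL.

Spherical spreading from a point source gives a 20·log₁₀(r₂/r₁) drop.
L₂ = 94.4 − 20·log₁₀(33.3/6.9) = 94.4 − 13.672 = 80.73 dB SPL.

81 dB SPL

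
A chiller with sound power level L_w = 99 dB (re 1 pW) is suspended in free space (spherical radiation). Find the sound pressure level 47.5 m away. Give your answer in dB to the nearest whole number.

The power spreads over a sphere of area 4π·r², so L_p = L_w − 10·log₁₀(4π·r²).
4π·r² = 2.835e+04 m², 10·log₁₀ of that is 44.526 dB.
L_p = 99 − 44.526 = 54.47 dB.

54 dB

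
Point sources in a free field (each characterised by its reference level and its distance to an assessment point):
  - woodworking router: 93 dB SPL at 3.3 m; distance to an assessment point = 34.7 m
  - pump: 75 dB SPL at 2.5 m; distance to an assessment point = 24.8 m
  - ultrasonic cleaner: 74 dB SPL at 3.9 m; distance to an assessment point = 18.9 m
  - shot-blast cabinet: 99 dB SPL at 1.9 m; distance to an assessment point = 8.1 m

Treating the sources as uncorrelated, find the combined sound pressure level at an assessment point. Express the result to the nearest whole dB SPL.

Propagate each source to the receiver with L = L_ref − 20·log₁₀(r/r_ref), then add intensities.
woodworking router: 93 − 20·log₁₀(34.7/3.3) = 93 − 20.44 = 72.56 dB SPL.
pump: 75 − 20·log₁₀(24.8/2.5) = 75 − 19.93 = 55.07 dB SPL.
ultrasonic cleaner: 74 − 20·log₁₀(18.9/3.9) = 74 − 13.71 = 60.29 dB SPL.
shot-blast cabinet: 99 − 20·log₁₀(8.1/1.9) = 99 − 12.59 = 86.41 dB SPL.
Σ 10^(L/10) = 4.565e+08 → L_total = 10·log₁₀(4.565e+08) = 86.59 dB SPL.

87 dB SPL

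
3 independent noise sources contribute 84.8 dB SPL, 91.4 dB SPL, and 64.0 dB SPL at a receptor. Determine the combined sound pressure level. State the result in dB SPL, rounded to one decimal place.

For uncorrelated sources the intensities add, so convert each level to linear form, sum, and take 10·log₁₀ of the total.
Σ 10^(L/10) = 10^(84.8/10) + 10^(91.4/10) + 10^(64.0/10) = 1.685e+09.
L_total = 10·log₁₀(1.685e+09) = 92.27 dB SPL.

92.3 dB SPL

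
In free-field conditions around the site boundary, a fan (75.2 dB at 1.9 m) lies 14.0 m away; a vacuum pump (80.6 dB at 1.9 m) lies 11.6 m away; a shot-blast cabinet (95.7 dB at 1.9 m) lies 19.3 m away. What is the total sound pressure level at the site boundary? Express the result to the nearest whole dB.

Apply inverse-square spreading to bring every level to the receiver, then sum 10^(L/10).
fan: 75.2 − 20·log₁₀(14.0/1.9) = 75.2 − 17.35 = 57.85 dB.
vacuum pump: 80.6 − 20·log₁₀(11.6/1.9) = 80.6 − 15.71 = 64.89 dB.
shot-blast cabinet: 95.7 − 20·log₁₀(19.3/1.9) = 95.7 − 20.14 = 75.56 dB.
Σ 10^(L/10) = 3.970e+07 → L_total = 10·log₁₀(3.970e+07) = 75.99 dB.

76 dB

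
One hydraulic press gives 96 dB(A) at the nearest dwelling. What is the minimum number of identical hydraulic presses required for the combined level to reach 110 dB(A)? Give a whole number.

26

The shortfall is 110 − 96 = 14.0 dB, and N units add 10·log₁₀ N, so need 10·log₁₀ N ≥ 14.0.
N ≥ 10^(14.0/10) = 25.119, so N = 26.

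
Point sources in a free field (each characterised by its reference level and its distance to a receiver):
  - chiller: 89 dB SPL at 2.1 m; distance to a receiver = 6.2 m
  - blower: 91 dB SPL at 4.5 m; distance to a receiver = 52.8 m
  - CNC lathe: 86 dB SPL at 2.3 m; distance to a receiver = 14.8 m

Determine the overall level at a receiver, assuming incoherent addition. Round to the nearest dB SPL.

80 dB SPL

Apply inverse-square spreading to bring every level to the receiver, then sum 10^(L/10).
chiller: 89 − 20·log₁₀(6.2/2.1) = 89 − 9.40 = 79.60 dB SPL.
blower: 91 − 20·log₁₀(52.8/4.5) = 91 − 21.39 = 69.61 dB SPL.
CNC lathe: 86 − 20·log₁₀(14.8/2.3) = 86 − 16.17 = 69.83 dB SPL.
Σ 10^(L/10) = 1.099e+08 → L_total = 10·log₁₀(1.099e+08) = 80.41 dB SPL.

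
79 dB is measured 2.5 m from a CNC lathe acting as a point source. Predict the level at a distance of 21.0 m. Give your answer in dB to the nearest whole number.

61 dB

Point-source attenuation: ΔL = 20·log₁₀(r₂/r₁) = 20·log₁₀(21.0/2.5) = 18.486 dB.
L₂ = 79 − 20·log₁₀(21.0/2.5) = 79 − 18.486 = 60.51 dB.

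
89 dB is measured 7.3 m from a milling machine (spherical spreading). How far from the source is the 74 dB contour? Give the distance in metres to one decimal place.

Point-source spreading drops the level by 20·log₁₀(r₂/r₁); inverting, r₂/r₁ = 10^(ΔL/20).
r₂ = 7.3·10^((89−74)/20) = 7.3·10^(15.0/20) = 41.05 m.

41.1 m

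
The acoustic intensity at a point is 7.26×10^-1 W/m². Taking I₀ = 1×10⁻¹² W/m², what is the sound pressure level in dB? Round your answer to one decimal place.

Dividing by I₀ shifts the exponent by 12: I/I₀ = 7.26×10^11.
L = 10·(0.8609 + 11) = 118.61 dB.

118.6 dB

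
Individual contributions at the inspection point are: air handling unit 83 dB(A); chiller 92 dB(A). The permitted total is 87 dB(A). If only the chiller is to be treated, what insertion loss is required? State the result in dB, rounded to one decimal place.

7.2 dB

The untreated sources together contribute 10^(83/10) = 1.995e+08, i.e. 83.00 dB(A).
To meet 87 dB(A) overall, the treated chiller may contribute at most 10^(87/10) − 1.995e+08 = 3.017e+08, i.e. 84.80 dB(A).
Required insertion loss = 92 − 84.80 = 7.20 dB.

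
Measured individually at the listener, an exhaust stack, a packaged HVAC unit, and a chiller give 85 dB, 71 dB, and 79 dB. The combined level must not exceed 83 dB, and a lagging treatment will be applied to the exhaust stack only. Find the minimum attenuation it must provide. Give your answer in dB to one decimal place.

The untreated sources together contribute 10^(71/10) + 10^(79/10) = 9.202e+07, i.e. 79.64 dB.
To meet 83 dB overall, the treated exhaust stack may contribute at most 10^(83/10) − 9.202e+07 = 1.075e+08, i.e. 80.31 dB.
Required insertion loss = 85 − 80.31 = 4.69 dB.

4.7 dB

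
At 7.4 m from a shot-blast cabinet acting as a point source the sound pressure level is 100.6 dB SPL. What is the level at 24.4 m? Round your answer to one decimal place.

90.2 dB SPL

Spherical spreading from a point source gives a 20·log₁₀(r₂/r₁) drop.
L₂ = 100.6 − 20·log₁₀(24.4/7.4) = 100.6 − 10.363 = 90.24 dB SPL.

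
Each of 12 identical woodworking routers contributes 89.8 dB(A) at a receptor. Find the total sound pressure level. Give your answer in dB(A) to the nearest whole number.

With 12 equal, uncorrelated contributions the intensity is 12× that of one unit, giving a rise of 10·log₁₀ 12.
L_total = 89.8 + 10·log₁₀(12) = 89.8 + 10.792 = 100.59 dB(A).

101 dB(A)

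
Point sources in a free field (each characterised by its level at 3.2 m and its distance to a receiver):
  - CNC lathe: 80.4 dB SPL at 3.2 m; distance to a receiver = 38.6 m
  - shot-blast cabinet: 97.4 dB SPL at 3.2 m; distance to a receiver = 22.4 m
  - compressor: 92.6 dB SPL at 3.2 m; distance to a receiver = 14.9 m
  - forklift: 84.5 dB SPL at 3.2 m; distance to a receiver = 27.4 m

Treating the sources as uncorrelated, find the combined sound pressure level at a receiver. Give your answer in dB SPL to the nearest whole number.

83 dB SPL

Apply inverse-square spreading to bring every level to the receiver, then sum 10^(L/10).
CNC lathe: 80.4 − 20·log₁₀(38.6/3.2) = 80.4 − 21.63 = 58.77 dB SPL.
shot-blast cabinet: 97.4 − 20·log₁₀(22.4/3.2) = 97.4 − 16.90 = 80.50 dB SPL.
compressor: 92.6 − 20·log₁₀(14.9/3.2) = 92.6 − 13.36 = 79.24 dB SPL.
forklift: 84.5 − 20·log₁₀(27.4/3.2) = 84.5 − 18.65 = 65.85 dB SPL.
Σ 10^(L/10) = 2.007e+08 → L_total = 10·log₁₀(2.007e+08) = 83.03 dB SPL.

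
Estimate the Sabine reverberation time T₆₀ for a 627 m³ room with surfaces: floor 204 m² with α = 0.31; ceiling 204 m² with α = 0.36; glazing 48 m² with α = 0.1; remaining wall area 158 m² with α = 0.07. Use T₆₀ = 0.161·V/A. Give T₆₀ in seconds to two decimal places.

A = Σ Sᵢαᵢ = 204·0.31 + 204·0.36 + 48·0.1 + 158·0.07 = 152.54 m².
T₆₀ = 0.161 × 627 / 152.54 = 0.662 s.

0.66 s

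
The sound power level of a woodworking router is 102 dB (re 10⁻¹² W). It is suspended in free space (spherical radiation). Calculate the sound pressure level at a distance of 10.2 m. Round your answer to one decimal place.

70.8 dB

L_p = L_w − 10·log₁₀(4π·r²) with r = 10.2 m.
4π·r² = 1307 m², 10·log₁₀ of that is 31.164 dB.
L_p = 102 − 31.164 = 70.84 dB.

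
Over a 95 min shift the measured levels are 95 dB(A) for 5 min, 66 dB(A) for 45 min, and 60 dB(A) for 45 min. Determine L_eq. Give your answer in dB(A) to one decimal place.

82.3 dB(A)

The energy average is taken in the linear domain: L_eq = 10·log₁₀[(Σ tᵢ·10^(Lᵢ/10))/T], T = 95 min.
Σ tᵢ·10^(Lᵢ/10) = 5·10^(95/10) + 45·10^(66/10) + 45·10^(60/10) = 1.604e+10.
L_eq = 10·log₁₀(1.604e+10/95) = 82.27 dB(A).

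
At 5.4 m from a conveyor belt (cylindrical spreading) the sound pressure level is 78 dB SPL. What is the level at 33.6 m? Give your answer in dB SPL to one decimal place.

70.1 dB SPL

Line-source attenuation: ΔL = 10·log₁₀(r₂/r₁) = 10·log₁₀(33.6/5.4) = 7.939 dB.
L₂ = 78 − 10·log₁₀(33.6/5.4) = 78 − 7.939 = 70.06 dB SPL.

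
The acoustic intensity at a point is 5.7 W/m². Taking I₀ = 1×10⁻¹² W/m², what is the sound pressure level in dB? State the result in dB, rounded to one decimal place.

127.6 dB

Dividing by I₀ shifts the exponent by 12: I/I₀ = 5.7×10^12.
L = 10·(0.7559 + 12) = 127.56 dB.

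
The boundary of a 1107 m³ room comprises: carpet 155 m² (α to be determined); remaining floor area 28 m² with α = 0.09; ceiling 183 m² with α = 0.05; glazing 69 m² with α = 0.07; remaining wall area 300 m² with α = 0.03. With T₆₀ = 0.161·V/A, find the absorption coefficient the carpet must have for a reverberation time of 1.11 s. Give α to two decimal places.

Required total absorption A = 0.161·1107/1.11 = 160.56 m².
Absorption from the other surfaces = 28·0.09 + 183·0.05 + 69·0.07 + 300·0.03 = 25.50 m², so the carpet must supply 135.06 m² over 155 m².
α = 135.06/155 = 0.871.

0.87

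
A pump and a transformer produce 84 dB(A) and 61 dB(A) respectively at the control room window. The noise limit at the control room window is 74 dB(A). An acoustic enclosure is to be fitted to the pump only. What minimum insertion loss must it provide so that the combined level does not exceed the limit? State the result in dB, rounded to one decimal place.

10.2 dB

Everything except the pump sums to 10^(61/10) = 1.259e+06 in linear terms, 61.00 dB(A).
To meet 74 dB(A) overall, the treated pump may contribute at most 10^(74/10) − 1.259e+06 = 2.386e+07, i.e. 73.78 dB(A).
Required insertion loss = 84 − 73.78 = 10.22 dB.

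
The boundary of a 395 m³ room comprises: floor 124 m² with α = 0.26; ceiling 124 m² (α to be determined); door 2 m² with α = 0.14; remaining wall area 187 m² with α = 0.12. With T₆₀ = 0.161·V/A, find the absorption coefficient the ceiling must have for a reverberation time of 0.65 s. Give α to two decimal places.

0.35

A = 0.161·V/T₆₀ = 0.161·395/0.65 = 97.84 m² sabins.
Absorption from the other surfaces = 124·0.26 + 2·0.14 + 187·0.12 = 54.96 m², so the ceiling must supply 42.88 m² over 124 m².
α = 42.88/124 = 0.346.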